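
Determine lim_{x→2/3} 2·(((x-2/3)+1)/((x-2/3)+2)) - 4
Direct substitution at x = 2/3 gives -3.

Final answer: -3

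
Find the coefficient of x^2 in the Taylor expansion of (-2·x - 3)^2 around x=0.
Expand to order 2: (-2·x - 3)^2 = 4·x^2 + 12·x + 9 + O(x^3).
The coefficient of x^2 is 4.

Final answer: 4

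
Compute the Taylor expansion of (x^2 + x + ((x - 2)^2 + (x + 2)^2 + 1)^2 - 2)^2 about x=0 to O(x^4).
74·x^3 + 5847·x^2 + 158·x + 6241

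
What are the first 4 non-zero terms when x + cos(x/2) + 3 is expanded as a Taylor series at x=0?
x^4/384 - x^2/8 + x + 4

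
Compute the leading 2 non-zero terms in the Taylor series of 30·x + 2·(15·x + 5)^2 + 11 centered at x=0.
330·x + 61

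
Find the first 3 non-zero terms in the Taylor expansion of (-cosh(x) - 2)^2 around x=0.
x^4/2 + 3·x^2 + 9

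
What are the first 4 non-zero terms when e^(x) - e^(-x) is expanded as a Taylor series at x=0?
x^7/2520 + x^5/60 + x^3/3 + 2·x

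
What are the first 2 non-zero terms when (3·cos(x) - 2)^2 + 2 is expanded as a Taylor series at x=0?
3 - 3·x^2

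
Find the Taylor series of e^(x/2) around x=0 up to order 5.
x^5/3840 + x^4/384 + x^3/48 + x^2/8 + x/2 + 1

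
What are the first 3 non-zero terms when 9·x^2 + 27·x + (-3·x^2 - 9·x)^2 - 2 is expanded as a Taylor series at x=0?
90·x^2 + 27·x - 2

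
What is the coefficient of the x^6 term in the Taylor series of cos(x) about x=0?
Expand to order 6: cos(x) = -x^6/720 + x^4/24 - x^2/2 + 1 + O(x^7).
The coefficient of x^6 is -1/720.

Final answer: -1/720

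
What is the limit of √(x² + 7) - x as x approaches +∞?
This is an ∞ − ∞ indeterminate form.
Multiply and divide by the conjugate √(x²+7) + x; the x² terms cancel, leaving 7/(√(x²+7)+x) → 0.
Limit = 0.

Final answer: 0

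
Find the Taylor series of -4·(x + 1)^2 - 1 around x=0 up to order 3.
-4·x^2 - 8·x - 5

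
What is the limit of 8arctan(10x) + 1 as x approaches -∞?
Evaluate the dominant behaviour as x → -∞; each term tends to a finite value or vanishes.
Limit = 1 - 4·π.

Final answer: 1 - 4·π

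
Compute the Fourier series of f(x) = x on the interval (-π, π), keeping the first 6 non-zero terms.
2·sin(x) - sin(2·x) + 2·sin(3·x)/3 - sin(4·x)/2 + 2·sin(5·x)/5 - sin(6·x)/3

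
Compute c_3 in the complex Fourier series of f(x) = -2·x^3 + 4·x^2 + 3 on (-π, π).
Compute the real Fourier coefficients first: a_3 = -16/9, b_3 = 8/9 - 4·π^2/3.
Then c_3 = (a_3 − i·b_3)/2 = -8/9 - 4·i/9 + 2·i·π^2/3.

Final answer: -8/9 - 4·i/9 + 2·i·π^2/3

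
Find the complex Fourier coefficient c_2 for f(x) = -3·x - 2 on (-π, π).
Compute the real Fourier coefficients first: a_2 = 0, b_2 = 3.
Then c_2 = (a_2 − i·b_2)/2 = -3·i/2.

Final answer: -3·i/2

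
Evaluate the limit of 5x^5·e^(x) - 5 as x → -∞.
The product is a 0·∞ indeterminate form at x → -∞.
Rewrite the product as 5x^5 / e^(-x) (an ∞/∞ form) and apply L'Hôpital, or use the standard hierarchy e^(|x|) ≫ |x^5| as x → -∞.
The indeterminate product → 0, so the limit = -5.

Final answer: -5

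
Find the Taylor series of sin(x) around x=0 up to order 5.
x^5/120 - x^3/6 + x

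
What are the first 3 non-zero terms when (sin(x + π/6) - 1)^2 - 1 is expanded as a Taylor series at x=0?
x^2 - √(3)·x/2 - 3/4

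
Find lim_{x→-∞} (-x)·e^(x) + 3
The product is a 0·∞ indeterminate form at x → -∞.
Rewrite the product as (-x) / e^(-x) (an ∞/∞ form) and apply L'Hôpital, or use the standard hierarchy e^(|x|) ≫ |(-x)| as x → -∞.
The indeterminate product → 0, so the limit = 3.

Final answer: 3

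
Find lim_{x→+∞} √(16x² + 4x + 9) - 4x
As x → +∞: multiply by the conjugate to get (4x+9)/(√(16x²+4x+9)+4x); the denominator ~ 8x, so the limit is 4/8 = 1/2.
Limit = 1/2.

Final answer: 1/2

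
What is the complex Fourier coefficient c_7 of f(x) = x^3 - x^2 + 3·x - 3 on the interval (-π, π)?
Compute the real Fourier coefficients first: a_7 = 4/49, b_7 = 282/343 + 2·π^2/7.
Then c_7 = (a_7 − i·b_7)/2 = 2/49 - i·π^2/7 - 141·i/343.

Final answer: 2/49 - i·π^2/7 - 141·i/343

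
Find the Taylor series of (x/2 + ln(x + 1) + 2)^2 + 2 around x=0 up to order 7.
-31·x^7/105 + 53·x^6/180 - 17·x^5/60 + x^4/4 - x^3/6 + x^2/4 + 6·x + 6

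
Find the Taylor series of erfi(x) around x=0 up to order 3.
2·x^3/(3·√(π)) + 2·x/√(π)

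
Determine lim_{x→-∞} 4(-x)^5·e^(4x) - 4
The product is a 0·∞ indeterminate form at x → -∞.
Rewrite the product as 4(-x)^5 / e^(-4x) (an ∞/∞ form) and apply L'Hôpital, or use the standard hierarchy e^(4|x|) ≫ |(-x)^5| as x → -∞.
The indeterminate product → 0, so the limit = -4.

Final answer: -4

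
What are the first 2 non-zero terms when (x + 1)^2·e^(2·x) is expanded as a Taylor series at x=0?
4·x + 1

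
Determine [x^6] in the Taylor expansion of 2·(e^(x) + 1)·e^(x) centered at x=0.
Expand to order 6: 2·(e^(x) + 1)·e^(x) = 13·x^6/72 + 11·x^5/20 + 17·x^4/12 + 3·x^3 + 5·x^2 + 6·x + 4 + O(x^7).
The coefficient of x^6 is 13/72.

Final answer: 13/72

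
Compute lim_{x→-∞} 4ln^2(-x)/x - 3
The quotient is an ∞/∞ indeterminate form as x → -∞.
Compare growth rates of the dominant terms (exponentials ≫ polynomials ≫ logarithms), or apply L'Hôpital's rule; the quotient → 0.
Adding the constant: 0 - 3 = -3. Limit = -3.

Final answer: -3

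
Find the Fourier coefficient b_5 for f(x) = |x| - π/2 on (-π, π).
b_5 = (1/π) ∫_{-π}^{π} f(x)·sin(5x) dx.
Evaluate the integral (use parity and integration by parts as needed): b_5 = 0.

Final answer: 0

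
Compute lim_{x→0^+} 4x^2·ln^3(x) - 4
The product is a 0·∞ indeterminate form at x → 0⁺.
Rewrite the product as 4·ln^3(x) / x^(-2) and apply L'Hôpital, or use the standard hierarchy x^(-2) ≫ |ln x|^3 as x → 0⁺.
The indeterminate product → 0, so the limit = -4.

Final answer: -4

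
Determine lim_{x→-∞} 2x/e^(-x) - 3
The quotient is an ∞/∞ indeterminate form as x → -∞.
Compare growth rates of the dominant terms (exponentials ≫ polynomials ≫ logarithms), or apply L'Hôpital's rule; the quotient → 0.
Adding the constant: 0 - 3 = -3. Limit = -3.

Final answer: -3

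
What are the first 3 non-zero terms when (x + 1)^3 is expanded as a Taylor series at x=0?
3·x^2 + 3·x + 1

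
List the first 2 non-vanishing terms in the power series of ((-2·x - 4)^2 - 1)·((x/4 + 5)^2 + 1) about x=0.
907·x/2 + 390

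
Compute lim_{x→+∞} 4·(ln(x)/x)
Evaluate the dominant behaviour as x → +∞; each term tends to a finite value or vanishes.
Limit = 0.

Final answer: 0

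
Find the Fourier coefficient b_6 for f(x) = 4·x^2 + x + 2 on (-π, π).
b_6 = (1/π) ∫_{-π}^{π} f(x)·sin(6x) dx.
Evaluate the integral (use parity and integration by parts as needed): b_6 = -1/3.

Final answer: -1/3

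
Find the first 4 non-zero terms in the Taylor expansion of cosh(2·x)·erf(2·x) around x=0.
368·x^7/(105·√(π)) - 8·x^5/(5·√(π)) + 8·x^3/(3·√(π)) + 4·x/√(π)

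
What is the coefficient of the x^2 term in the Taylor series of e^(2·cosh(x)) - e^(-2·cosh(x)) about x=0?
Expand to order 2: e^(2·cosh(x)) - e^(-2·cosh(x)) = x^2·(e^(-2) + e^(2)) - e^(-2) + e^(2) + O(x^3).
The coefficient of x^2 is e^(-2) + e^(2).

Final answer: e^(-2) + e^(2)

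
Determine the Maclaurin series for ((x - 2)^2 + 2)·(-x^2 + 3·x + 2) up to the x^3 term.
7·x^3 - 16·x^2 + 10·x + 12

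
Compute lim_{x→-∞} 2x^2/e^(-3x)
This is an ∞/∞ indeterminate form as x → -∞.
Compare growth rates of the dominant terms (exponentials ≫ polynomials ≫ logarithms), or apply L'Hôpital's rule; the quotient → 0.
Limit = 0.

Final answer: 0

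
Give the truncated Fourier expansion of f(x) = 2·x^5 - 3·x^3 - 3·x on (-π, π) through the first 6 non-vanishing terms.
(-86·π^2 + 4·π^4 + 510)·sin(x) + (-2·π^4 - 33/2 + 13·π^2)·sin(2·x) + (-134·π^2/27 + 106/81 + 4·π^4/3)·sin(3·x) + (-π^4 + 15/32 + 11·π^2/4)·sin(4·x) + (-46·π^2/25 - 474/625 + 4·π^4/5)·sin(5·x) + (-2·π^4/3 + 125/162 + 37·π^2/27)·sin(6·x)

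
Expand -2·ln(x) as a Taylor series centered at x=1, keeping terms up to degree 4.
-2·(x - 1) + (x - 1)^2 - 2·(x - 1)^3/3 + (x - 1)^4/2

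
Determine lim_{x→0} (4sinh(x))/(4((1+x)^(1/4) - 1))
Both numerator and denominator → 0 as x → 0; this is a 0/0 indeterminate form.
Expand each to leading order near x = 0: numerator ~ 4·x, denominator ~ x.
The limit of the ratio is 4.

Final answer: 4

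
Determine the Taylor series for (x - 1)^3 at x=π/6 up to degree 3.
-1 - π^2/12 + π^3/216 + π/2 + (-π + π^2/12 + 3)·(x - π/6) + (-3 + π/2)·(x - π/6)^2 + (x - π/6)^3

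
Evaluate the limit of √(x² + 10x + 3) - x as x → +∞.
This is an ∞ − ∞ indeterminate form.
Multiply and divide by the conjugate √(x²+10x + 3) + x; the x² terms cancel, leaving (10x + 3)/(√(x²+10x + 3)+x) → 10/2 = 5.
Limit = 5.

Final answer: 5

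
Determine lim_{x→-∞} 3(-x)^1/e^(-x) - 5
The quotient is an ∞/∞ indeterminate form as x → -∞.
Compare growth rates of the dominant terms (exponentials ≫ polynomials ≫ logarithms), or apply L'Hôpital's rule; the quotient → 0.
Adding the constant: 0 - 5 = -5. Limit = -5.

Final answer: -5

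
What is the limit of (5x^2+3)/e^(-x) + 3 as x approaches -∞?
The quotient is an ∞/∞ indeterminate form as x → -∞.
Compare growth rates of the dominant terms (exponentials ≫ polynomials ≫ logarithms), or apply L'Hôpital's rule; the quotient → 0.
Adding the constant: 0 + 3 = 3. Limit = 3.

Final answer: 3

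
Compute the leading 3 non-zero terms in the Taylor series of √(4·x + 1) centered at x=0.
-2·x^2 + 2·x + 1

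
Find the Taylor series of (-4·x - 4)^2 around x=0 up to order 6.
16·x^2 + 32·x + 16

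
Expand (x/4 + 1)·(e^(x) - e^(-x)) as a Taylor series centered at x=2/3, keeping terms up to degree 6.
(-7 + 7·e^(4/3))·e^(-2/3)/6 + (11 + 17·e^(4/3))·e^(-2/3)·(x - 2/3)/12 + (-2 + 5·e^(4/3))·e^(-2/3)·(x - 2/3)^2/6 + (5 + 23·e^(4/3))·e^(-2/3)·(x - 2/3)^3/72 + (-1 + 13·e^(4/3))·e^(-2/3)·(x - 2/3)^4/144 + (-1 + 29·e^(4/3))·e^(-2/3)·(x - 2/3)^5/1440 + (1 + 8·e^(4/3))·e^(-2/3)·(x - 2/3)^6/2160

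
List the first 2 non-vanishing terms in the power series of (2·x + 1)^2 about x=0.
4·x + 1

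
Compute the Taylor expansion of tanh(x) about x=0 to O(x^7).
2·x^5/15 - x^3/3 + x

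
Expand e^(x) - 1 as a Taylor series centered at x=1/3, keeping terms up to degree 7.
-1 + e^(1/3) + e^(1/3)·(x - 1/3) + e^(1/3)·(x - 1/3)^2/2 + e^(1/3)·(x - 1/3)^3/6 + e^(1/3)·(x - 1/3)^4/24 + e^(1/3)·(x - 1/3)^5/120 + e^(1/3)·(x - 1/3)^6/720 + e^(1/3)·(x - 1/3)^7/5040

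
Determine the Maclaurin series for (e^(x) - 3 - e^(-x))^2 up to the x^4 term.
4·x^4/3 - 2·x^3 + 4·x^2 - 12·x + 9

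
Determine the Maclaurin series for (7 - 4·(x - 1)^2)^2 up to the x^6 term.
16·x^4 - 64·x^3 + 40·x^2 + 48·x + 9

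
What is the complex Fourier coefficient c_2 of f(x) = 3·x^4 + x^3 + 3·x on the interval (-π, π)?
Compute the real Fourier coefficients first: a_2 = -9 + 6·π^2, b_2 = -π^2 - 3/2.
Then c_2 = (a_2 − i·b_2)/2 = -9/2 + 3·π^2 + 3·i/4 + i·π^2/2.

Final answer: -9/2 + 3·π^2 + 3·i/4 + i·π^2/2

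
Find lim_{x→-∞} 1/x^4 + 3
Evaluate the dominant behaviour as x → -∞; each term tends to a finite value or vanishes.
Limit = 3.

Final answer: 3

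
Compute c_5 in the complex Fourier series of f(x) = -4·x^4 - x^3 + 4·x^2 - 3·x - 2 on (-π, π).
Compute the real Fourier coefficients first: a_5 = -592/625 + 32·π^2/25, b_5 = -2·π^2/5 - 138/125.
Then c_5 = (a_5 − i·b_5)/2 = -296/625 + 16·π^2/25 + 69·i/125 + i·π^2/5.

Final answer: -296/625 + 16·π^2/25 + 69·i/125 + i·π^2/5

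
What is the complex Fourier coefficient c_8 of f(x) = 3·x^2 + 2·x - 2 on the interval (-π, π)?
Compute the real Fourier coefficients first: a_8 = 3/16, b_8 = -1/2.
Then c_8 = (a_8 − i·b_8)/2 = 3/32 + i/4.

Final answer: 3/32 + i/4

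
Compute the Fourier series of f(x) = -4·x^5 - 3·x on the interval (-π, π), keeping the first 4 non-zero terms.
(-966 - 8·π^4 + 160·π^2)·sin(x) + (-20·π^2 + 33 + 4·π^4)·sin(2·x) + (-8·π^4/3 - 482/81 + 160·π^2/27)·sin(3·x) + (-5·π^2/2 + 39/16 + 2·π^4)·sin(4·x)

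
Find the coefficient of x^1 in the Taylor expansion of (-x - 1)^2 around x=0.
Expand to order 1: (-x - 1)^2 = 2·x + 1 + O(x^2).
The coefficient of x^1 is 2.

Final answer: 2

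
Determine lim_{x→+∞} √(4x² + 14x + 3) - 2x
As x → +∞: multiply by the conjugate to get (14x+3)/(√(4x²+14x+3)+2x); the denominator ~ 4x, so the limit is 14/4 = 7/2.
Limit = 7/2.

Final answer: 7/2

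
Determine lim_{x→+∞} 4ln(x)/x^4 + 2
The quotient is an ∞/∞ indeterminate form as x → +∞.
The polynomial denominator x^4 dominates the logarithmic numerator (any positive power of x ≫ ln(x) as x → ∞), so the quotient → 0.
Adding the constant: 0 + 2 = 2. Limit = 2.

Final answer: 2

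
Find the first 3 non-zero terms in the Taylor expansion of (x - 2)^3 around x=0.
-6·x^2 + 12·x - 8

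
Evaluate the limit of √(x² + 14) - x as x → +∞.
This is an ∞ − ∞ indeterminate form.
Multiply and divide by the conjugate √(x²+14) + x; the x² terms cancel, leaving 14/(√(x²+14)+x) → 0.
Limit = 0.

Final answer: 0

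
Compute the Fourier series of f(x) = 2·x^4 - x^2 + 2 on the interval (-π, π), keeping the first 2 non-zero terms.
(100 - 16·π^2)·cos(x) - π^2/3 + 2 + 2·π^4/5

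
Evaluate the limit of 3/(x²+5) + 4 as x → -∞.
Evaluate the dominant behaviour as x → -∞; each term tends to a finite value or vanishes.
Limit = 4.

Final answer: 4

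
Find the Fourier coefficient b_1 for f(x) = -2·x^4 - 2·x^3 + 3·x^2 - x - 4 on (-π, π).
b_1 = (1/π) ∫_{-π}^{π} f(x)·sin(1x) dx.
Evaluate the integral (use parity and integration by parts as needed): b_1 = 22 - 4·π^2.

Final answer: 22 - 4·π^2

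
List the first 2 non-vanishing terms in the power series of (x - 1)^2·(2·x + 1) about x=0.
1 - 3·x^2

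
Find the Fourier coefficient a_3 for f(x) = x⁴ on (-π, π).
a_3 = (1/π) ∫_{-π}^{π} f(x)·cos(3x) dx.
Evaluate the integral (use parity and integration by parts as needed): a_3 = 16/27 - 8·π^2/9.

Final answer: 16/27 - 8·π^2/9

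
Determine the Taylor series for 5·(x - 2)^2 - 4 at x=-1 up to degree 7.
41 - 30·(x + 1) + 5·(x + 1)^2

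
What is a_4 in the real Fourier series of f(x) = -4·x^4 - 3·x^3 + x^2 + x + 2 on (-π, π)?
a_4 = (1/π) ∫_{-π}^{π} f(x)·cos(4x) dx.
Evaluate the integral (use parity and integration by parts as needed): a_4 = 1 - 2·π^2.

Final answer: 1 - 2·π^2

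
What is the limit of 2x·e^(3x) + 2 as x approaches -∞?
The product is a 0·∞ indeterminate form at x → -∞.
Rewrite the product as 2x / e^(-3x) (an ∞/∞ form) and apply L'Hôpital, or use the standard hierarchy e^(3|x|) ≫ |x| as x → -∞.
The indeterminate product → 0, so the limit = 2.

Final answer: 2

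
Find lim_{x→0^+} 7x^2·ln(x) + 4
The product is a 0·∞ indeterminate form at x → 0⁺.
Rewrite the product as 7·ln(x) / x^(-2) and apply L'Hôpital, or use the standard hierarchy x^(-2) ≫ |ln x| as x → 0⁺.
The indeterminate product → 0, so the limit = 4.

Final answer: 4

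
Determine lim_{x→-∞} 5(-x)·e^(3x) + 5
The product is a 0·∞ indeterminate form at x → -∞.
Rewrite the product as 5(-x) / e^(-3x) (an ∞/∞ form) and apply L'Hôpital, or use the standard hierarchy e^(3|x|) ≫ |(-x)| as x → -∞.
The indeterminate product → 0, so the limit = 5.

Final answer: 5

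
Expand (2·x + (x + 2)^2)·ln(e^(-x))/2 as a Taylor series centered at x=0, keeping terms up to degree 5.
-x^3/2 - 3·x^2 - 2·x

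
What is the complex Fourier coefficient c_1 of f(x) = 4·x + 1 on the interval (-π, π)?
Compute the real Fourier coefficients first: a_1 = 0, b_1 = 8.
Then c_1 = (a_1 − i·b_1)/2 = -4·i.

Final answer: -4·i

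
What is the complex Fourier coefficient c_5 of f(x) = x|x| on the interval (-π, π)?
Compute the real Fourier coefficients first: a_5 = 0, b_5 = (-8 + 50·π^2)/(125·π).
Then c_5 = (a_5 − i·b_5)/2 = -i·π/5 + 4·i/(125·π).

Final answer: -i·π/5 + 4·i/(125·π)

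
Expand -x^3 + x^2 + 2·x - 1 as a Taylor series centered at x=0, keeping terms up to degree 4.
-x^3 + x^2 + 2·x - 1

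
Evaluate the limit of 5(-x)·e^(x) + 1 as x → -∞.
The product is a 0·∞ indeterminate form at x → -∞.
Rewrite the product as 5(-x) / e^(-x) (an ∞/∞ form) and apply L'Hôpital, or use the standard hierarchy e^(|x|) ≫ |(-x)| as x → -∞.
The indeterminate product → 0, so the limit = 1.

Final answer: 1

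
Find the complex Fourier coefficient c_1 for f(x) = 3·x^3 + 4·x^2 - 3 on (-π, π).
Compute the real Fourier coefficients first: a_1 = -16, b_1 = -36 + 6·π^2.
Then c_1 = (a_1 − i·b_1)/2 = -8 - 3·i·π^2 + 18·i.

Final answer: -8 - 3·i·π^2 + 18·i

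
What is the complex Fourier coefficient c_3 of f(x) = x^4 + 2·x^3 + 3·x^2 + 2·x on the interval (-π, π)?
Compute the real Fourier coefficients first: a_3 = -8·π^2/9 - 20/27, b_3 = 4/9 + 4·π^2/3.
Then c_3 = (a_3 − i·b_3)/2 = -4·π^2/9 - 10/27 - 2·i·π^2/3 - 2·i/9.

Final answer: -4·π^2/9 - 10/27 - 2·i·π^2/3 - 2·i/9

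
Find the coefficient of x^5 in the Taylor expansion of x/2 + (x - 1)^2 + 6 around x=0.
Expand to order 5: x/2 + (x - 1)^2 + 6 = x^2 - 3·x/2 + 7 + O(x^6).
The coefficient of x^5 is 0.

Final answer: 0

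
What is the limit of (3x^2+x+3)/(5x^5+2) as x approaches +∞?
This is an ∞/∞ indeterminate form as x → +∞.
Divide numerator and denominator by x^5 and let the lower-order terms vanish; the numerator's degree 2 is below the denominator's degree 5, so the quotient → 0.
Limit = 0.

Final answer: 0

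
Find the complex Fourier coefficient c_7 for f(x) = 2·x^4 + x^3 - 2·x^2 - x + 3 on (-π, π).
Compute the real Fourier coefficients first: a_7 = 488/2401 - 16·π^2/49, b_7 = -110/343 + 2·π^2/7.
Then c_7 = (a_7 − i·b_7)/2 = -8·π^2/49 + 244/2401 - i·π^2/7 + 55·i/343.

Final answer: -8·π^2/49 + 244/2401 - i·π^2/7 + 55·i/343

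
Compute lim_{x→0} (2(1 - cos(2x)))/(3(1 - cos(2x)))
Both numerator and denominator → 0 as x → 0; this is a 0/0 indeterminate form.
Expand each to leading order near x = 0: numerator ~ 4·x^2, denominator ~ 6·x^2.
The limit of the ratio is 2/3.

Final answer: 2/3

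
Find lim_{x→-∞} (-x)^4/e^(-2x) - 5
The quotient is an ∞/∞ indeterminate form as x → -∞.
Compare growth rates of the dominant terms (exponentials ≫ polynomials ≫ logarithms), or apply L'Hôpital's rule; the quotient → 0.
Adding the constant: 0 - 5 = -5. Limit = -5.

Final answer: -5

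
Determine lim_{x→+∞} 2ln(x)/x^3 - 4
The quotient is an ∞/∞ indeterminate form as x → +∞.
The polynomial denominator x^3 dominates the logarithmic numerator (any positive power of x ≫ ln(x) as x → ∞), so the quotient → 0.
Adding the constant: 0 - 4 = -4. Limit = -4.

Final answer: -4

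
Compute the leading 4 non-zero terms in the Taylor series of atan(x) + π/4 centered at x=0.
x^5/5 - x^3/3 + x + π/4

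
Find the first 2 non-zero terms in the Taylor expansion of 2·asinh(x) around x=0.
-x^3/3 + 2·x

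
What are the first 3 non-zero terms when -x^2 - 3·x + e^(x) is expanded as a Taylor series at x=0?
-x^2/2 - 2·x + 1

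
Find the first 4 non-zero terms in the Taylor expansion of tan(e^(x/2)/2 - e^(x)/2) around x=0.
-x^4/32 - 5·x^3/64 - 3·x^2/16 - x/4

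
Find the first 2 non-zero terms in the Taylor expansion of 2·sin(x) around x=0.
-x^3/3 + 2·x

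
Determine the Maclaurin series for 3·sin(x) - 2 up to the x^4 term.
-x^3/2 + 3·x - 2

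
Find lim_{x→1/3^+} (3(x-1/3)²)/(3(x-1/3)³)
Both numerator and denominator → 0 as x → 1/3^+; this is a 0/0 indeterminate form.
Expand each to leading order near x = 1/3: numerator ~ 3·(x - 1/3)^2, denominator ~ 3·(x - 1/3)^3.
The limit of the ratio is ∞.

Final answer: ∞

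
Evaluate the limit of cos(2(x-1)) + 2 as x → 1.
Direct substitution at x = 1 gives 3.

Final answer: 3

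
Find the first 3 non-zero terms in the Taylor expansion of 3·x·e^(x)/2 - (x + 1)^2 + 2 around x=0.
x^2/2 - x/2 + 1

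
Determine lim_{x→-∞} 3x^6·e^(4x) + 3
The product is a 0·∞ indeterminate form at x → -∞.
Rewrite the product as 3x^6 / e^(-4x) (an ∞/∞ form) and apply L'Hôpital, or use the standard hierarchy e^(4|x|) ≫ |x^6| as x → -∞.
The indeterminate product → 0, so the limit = 3.

Final answer: 3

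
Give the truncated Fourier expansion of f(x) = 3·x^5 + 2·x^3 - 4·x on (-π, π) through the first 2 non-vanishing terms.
(-116·π^2 + 6·π^4 + 688)·sin(x) + (-3·π^4 - 31/2 + 13·π^2)·sin(2·x)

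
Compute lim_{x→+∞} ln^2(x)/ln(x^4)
This is an ∞/∞ indeterminate form as x → +∞.
Write ln(x^4) = 4·ln(x), reducing the quotient to ln(x)/4 → ∞.
Limit = ∞.

Final answer: ∞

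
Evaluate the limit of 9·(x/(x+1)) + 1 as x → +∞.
Evaluate the dominant behaviour as x → +∞; each term tends to a finite value or vanishes.
Limit = 10.

Final answer: 10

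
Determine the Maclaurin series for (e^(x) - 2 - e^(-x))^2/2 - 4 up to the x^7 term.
-x^7/1260 + 4·x^6/45 - x^5/30 + 2·x^4/3 - 2·x^3/3 + 2·x^2 - 4·x - 2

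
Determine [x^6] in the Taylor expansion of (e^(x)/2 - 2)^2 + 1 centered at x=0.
Expand to order 6: (e^(x)/2 - 2)^2 + 1 = 7·x^6/360 + x^5/20 + x^4/12 - x^2/2 - 3·x/2 + 13/4 + O(x^7).
The coefficient of x^6 is 7/360.

Final answer: 7/360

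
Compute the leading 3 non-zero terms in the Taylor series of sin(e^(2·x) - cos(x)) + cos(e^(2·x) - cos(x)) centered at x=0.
x^2/2 + 2·x + 1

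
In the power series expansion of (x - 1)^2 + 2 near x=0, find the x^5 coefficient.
Expand to order 5: (x - 1)^2 + 2 = x^2 - 2·x + 3 + O(x^6).
The coefficient of x^5 is 0.

Final answer: 0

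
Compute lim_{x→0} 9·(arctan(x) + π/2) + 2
Direct substitution at x = 0 gives 2 + 9·π/2.

Final answer: 2 + 9·π/2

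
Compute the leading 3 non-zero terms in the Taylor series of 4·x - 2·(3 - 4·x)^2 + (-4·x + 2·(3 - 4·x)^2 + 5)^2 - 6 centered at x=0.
4144·x^2 - 2340·x + 505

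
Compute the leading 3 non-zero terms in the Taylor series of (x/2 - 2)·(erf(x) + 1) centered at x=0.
x^2/√(π) + x·(1/2 - 4/√(π)) - 2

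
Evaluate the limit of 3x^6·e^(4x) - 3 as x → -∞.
The product is a 0·∞ indeterminate form at x → -∞.
Rewrite the product as 3x^6 / e^(-4x) (an ∞/∞ form) and apply L'Hôpital, or use the standard hierarchy e^(4|x|) ≫ |x^6| as x → -∞.
The indeterminate product → 0, so the limit = -3.

Final answer: -3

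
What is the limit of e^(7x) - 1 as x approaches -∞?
Evaluate the dominant behaviour as x → -∞; each term tends to a finite value or vanishes.
Limit = -1.

Final answer: -1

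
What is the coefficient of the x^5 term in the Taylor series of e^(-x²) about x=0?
Expand to order 5: e^(-x²) = x^4/2 - x^2 + 1 + O(x^6).
The coefficient of x^5 is 0.

Final answer: 0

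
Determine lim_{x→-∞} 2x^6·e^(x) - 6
The product is a 0·∞ indeterminate form at x → -∞.
Rewrite the product as 2x^6 / e^(-x) (an ∞/∞ form) and apply L'Hôpital, or use the standard hierarchy e^(|x|) ≫ |x^6| as x → -∞.
The indeterminate product → 0, so the limit = -6.

Final answer: -6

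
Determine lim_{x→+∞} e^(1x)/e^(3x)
This is an ∞/∞ indeterminate form as x → +∞.
Rewrite e^(1x)/e^(3x) = e^((1−3)x) = e^(-2x); the exponent coefficient is -2 < 0 so e^(-2x) → 0.
Limit = 0.

Final answer: 0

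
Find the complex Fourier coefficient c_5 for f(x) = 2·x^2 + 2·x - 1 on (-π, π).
Compute the real Fourier coefficients first: a_5 = -8/25, b_5 = 4/5.
Then c_5 = (a_5 − i·b_5)/2 = -4/25 - 2·i/5.

Final answer: -4/25 - 2·i/5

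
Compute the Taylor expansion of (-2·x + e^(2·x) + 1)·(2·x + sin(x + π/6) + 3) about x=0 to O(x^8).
x^7·(41/180 - √(3)/336) + x^6·(√(3)/45 + 517/720) + x^5·(7·√(3)/40 + 29/15) + x^4·(2·√(3)/3 + 109/24) + x^3·(5·√(3)/6 + 26/3) + 13·x^2/2 + x·(√(3) + 4) + 7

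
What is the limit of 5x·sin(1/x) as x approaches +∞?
As x → +∞: let u = 1/x → 0⁺; then 5·x·sin(1/x) = 5·1·sin(u)/u → 5·1·1 = 5.
Limit = 5.

Final answer: 5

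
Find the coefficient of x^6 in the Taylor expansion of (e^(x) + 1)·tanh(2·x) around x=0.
Expand to order 6: (e^(x) + 1)·tanh(2·x) = 691·x^6/180 + 437·x^5/60 - 7·x^4/3 - 13·x^3/3 + 2·x^2 + 4·x + O(x^7).
The coefficient of x^6 is 691/180.

Final answer: 691/180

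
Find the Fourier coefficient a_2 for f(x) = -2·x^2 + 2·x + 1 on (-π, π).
a_2 = (1/π) ∫_{-π}^{π} f(x)·cos(2x) dx.
Evaluate the integral (use parity and integration by parts as needed): a_2 = -2.

Final answer: -2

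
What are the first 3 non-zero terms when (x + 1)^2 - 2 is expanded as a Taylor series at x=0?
x^2 + 2·x - 1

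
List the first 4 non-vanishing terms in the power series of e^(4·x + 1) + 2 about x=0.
32·e·x^3/3 + 8·e·x^2 + 4·e·x + 2 + e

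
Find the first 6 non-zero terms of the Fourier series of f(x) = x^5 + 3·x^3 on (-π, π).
(-34·π^2 + 2·π^4 + 204)·sin(x) + (-π^4 - 3 + 2·π^2)·sin(2·x) + (-28/81 + 14·π^2/27 + 2·π^4/3)·sin(3·x) + (-π^4/2 - 7·π^2/8 + 21/64)·sin(4·x) + (-132/625 + 22·π^2/25 + 2·π^4/5)·sin(5·x) + (-π^4/3 - 22·π^2/27 + 11/81)·sin(6·x)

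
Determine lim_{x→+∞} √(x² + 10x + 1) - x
This is an ∞ − ∞ indeterminate form.
Multiply and divide by the conjugate √(x²+10x + 1) + x; the x² terms cancel, leaving (10x + 1)/(√(x²+10x + 1)+x) → 10/2 = 5.
Limit = 5.

Final answer: 5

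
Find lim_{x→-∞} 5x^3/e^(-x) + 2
The quotient is an ∞/∞ indeterminate form as x → -∞.
Compare growth rates of the dominant terms (exponentials ≫ polynomials ≫ logarithms), or apply L'Hôpital's rule; the quotient → 0.
Adding the constant: 0 + 2 = 2. Limit = 2.

Final answer: 2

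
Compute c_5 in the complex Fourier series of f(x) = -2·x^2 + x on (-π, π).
Compute the real Fourier coefficients first: a_5 = 8/25, b_5 = 2/5.
Then c_5 = (a_5 − i·b_5)/2 = 4/25 - i/5.

Final answer: 4/25 - i/5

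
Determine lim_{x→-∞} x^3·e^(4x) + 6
The product is a 0·∞ indeterminate form at x → -∞.
Rewrite the product as x^3 / e^(-4x) (an ∞/∞ form) and apply L'Hôpital, or use the standard hierarchy e^(4|x|) ≫ |x^3| as x → -∞.
The indeterminate product → 0, so the limit = 6.

Final answer: 6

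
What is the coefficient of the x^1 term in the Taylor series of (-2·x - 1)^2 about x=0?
Expand to order 1: (-2·x - 1)^2 = 4·x + 1 + O(x^2).
The coefficient of x^1 is 4.

Final answer: 4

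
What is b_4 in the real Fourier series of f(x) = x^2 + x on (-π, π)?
b_4 = (1/π) ∫_{-π}^{π} f(x)·sin(4x) dx.
Evaluate the integral (use parity and integration by parts as needed): b_4 = -1/2.

Final answer: -1/2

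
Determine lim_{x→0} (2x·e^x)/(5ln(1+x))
Both numerator and denominator → 0 as x → 0; this is a 0/0 indeterminate form.
Expand each to leading order near x = 0: numerator ~ 2·x, denominator ~ 5·x.
The limit of the ratio is 2/5.

Final answer: 2/5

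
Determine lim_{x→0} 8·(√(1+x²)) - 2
Direct substitution at x = 0 gives 6.

Final answer: 6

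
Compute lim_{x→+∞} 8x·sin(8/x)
As x → +∞: let u = 8/x → 0⁺; then 8·x·sin(8/x) = 8·8·sin(u)/u → 8·8·1 = 64.
Limit = 64.

Final answer: 64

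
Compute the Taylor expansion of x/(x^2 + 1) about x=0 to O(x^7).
x^5 - x^3 + x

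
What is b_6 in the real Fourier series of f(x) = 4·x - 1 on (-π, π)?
b_6 = (1/π) ∫_{-π}^{π} f(x)·sin(6x) dx.
Evaluate the integral (use parity and integration by parts as needed): b_6 = -4/3.

Final answer: -4/3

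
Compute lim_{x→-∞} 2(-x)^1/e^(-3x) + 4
The quotient is an ∞/∞ indeterminate form as x → -∞.
Compare growth rates of the dominant terms (exponentials ≫ polynomials ≫ logarithms), or apply L'Hôpital's rule; the quotient → 0.
Adding the constant: 0 + 4 = 4. Limit = 4.

Final answer: 4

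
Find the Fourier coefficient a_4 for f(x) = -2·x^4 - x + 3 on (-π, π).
a_4 = (1/π) ∫_{-π}^{π} f(x)·cos(4x) dx.
Evaluate the integral (use parity and integration by parts as needed): a_4 = 3/8 - π^2.

Final answer: 3/8 - π^2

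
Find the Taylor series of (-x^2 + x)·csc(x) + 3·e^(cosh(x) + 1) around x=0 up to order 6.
x^6·(31/15120 + 31·e^(2)/240) - 7·x^5/360 + x^4·(7/360 + e^(2)/2) - x^3/6 + x^2·(1/6 + 3·e^(2)/2) - x + 1 + 3·e^(2)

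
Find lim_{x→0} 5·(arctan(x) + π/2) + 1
Direct substitution at x = 0 gives 1 + 5·π/2.

Final answer: 1 + 5·π/2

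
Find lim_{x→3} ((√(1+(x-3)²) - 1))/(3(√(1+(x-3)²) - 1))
Both numerator and denominator → 0 as x → 3; this is a 0/0 indeterminate form.
Expand each to leading order near x = 3: numerator ~ (x - 3)^2/2, denominator ~ 3·(x - 3)^2/2.
The limit of the ratio is 1/3.

Final answer: 1/3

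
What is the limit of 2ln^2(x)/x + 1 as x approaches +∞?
The quotient is an ∞/∞ indeterminate form as x → +∞.
The polynomial denominator x dominates the logarithmic numerator (any positive power of x ≫ ln^2(x) as x → ∞), so the quotient → 0.
Adding the constant: 0 + 1 = 1. Limit = 1.

Final answer: 1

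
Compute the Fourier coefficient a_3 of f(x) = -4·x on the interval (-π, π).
a_3 = (1/π) ∫_{-π}^{π} f(x)·cos(3x) dx.
Evaluate the integral (use parity and integration by parts as needed): a_3 = 0.

Final answer: 0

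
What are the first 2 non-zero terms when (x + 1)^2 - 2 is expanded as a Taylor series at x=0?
2·x - 1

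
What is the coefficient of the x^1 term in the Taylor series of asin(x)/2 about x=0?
Expand to order 1: asin(x)/2 = x/2 + O(x^2).
The coefficient of x^1 is 1/2.

Final answer: 1/2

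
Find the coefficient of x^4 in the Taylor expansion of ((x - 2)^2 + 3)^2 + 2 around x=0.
Expand to order 4: ((x - 2)^2 + 3)^2 + 2 = x^4 - 8·x^3 + 30·x^2 - 56·x + 51 + O(x^5).
The coefficient of x^4 is 1.

Final answer: 1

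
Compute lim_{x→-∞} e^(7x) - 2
Evaluate the dominant behaviour as x → -∞; each term tends to a finite value or vanishes.
Limit = -2.

Final answer: -2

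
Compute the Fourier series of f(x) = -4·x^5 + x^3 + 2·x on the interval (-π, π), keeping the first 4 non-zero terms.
(-968 - 8·π^4 + 162·π^2)·sin(x) + (-21·π^2 + 59/2 + 4·π^4)·sin(2·x) + (-8·π^4/3 - 248/81 + 178·π^2/27)·sin(3·x) + (-3·π^2 + 1/8 + 2·π^4)·sin(4·x)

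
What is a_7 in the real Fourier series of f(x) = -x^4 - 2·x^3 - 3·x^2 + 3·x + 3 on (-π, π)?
a_7 = (1/π) ∫_{-π}^{π} f(x)·cos(7x) dx.
Evaluate the integral (use parity and integration by parts as needed): a_7 = 540/2401 + 8·π^2/49.

Final answer: 540/2401 + 8·π^2/49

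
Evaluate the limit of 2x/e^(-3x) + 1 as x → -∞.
The quotient is an ∞/∞ indeterminate form as x → -∞.
Compare growth rates of the dominant terms (exponentials ≫ polynomials ≫ logarithms), or apply L'Hôpital's rule; the quotient → 0.
Adding the constant: 0 + 1 = 1. Limit = 1.

Final answer: 1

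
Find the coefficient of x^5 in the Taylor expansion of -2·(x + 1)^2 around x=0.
Expand to order 5: -2·(x + 1)^2 = -2·x^2 - 4·x - 2 + O(x^6).
The coefficient of x^5 is 0.

Final answer: 0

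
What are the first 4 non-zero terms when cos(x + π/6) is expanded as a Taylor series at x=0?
x^3/12 - √(3)·x^2/4 - x/2 + √(3)/2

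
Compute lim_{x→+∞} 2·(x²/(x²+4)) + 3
Evaluate the dominant behaviour as x → +∞; each term tends to a finite value or vanishes.
Limit = 5.

Final answer: 5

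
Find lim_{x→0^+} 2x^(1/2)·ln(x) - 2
The product is a 0·∞ indeterminate form at x → 0⁺.
Rewrite the product as 2·ln(x) / x^(-1/2) and apply L'Hôpital, or use the standard hierarchy x^(-1/2) ≫ |ln x| as x → 0⁺.
The indeterminate product → 0, so the limit = -2.

Final answer: -2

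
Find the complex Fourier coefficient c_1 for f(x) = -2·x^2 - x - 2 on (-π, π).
Compute the real Fourier coefficients first: a_1 = 8, b_1 = -2.
Then c_1 = (a_1 − i·b_1)/2 = 4 + i.

Final answer: 4 + i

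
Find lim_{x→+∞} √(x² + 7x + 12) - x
This is an ∞ − ∞ indeterminate form.
Multiply and divide by the conjugate √(x²+7x + 12) + x; the x² terms cancel, leaving (7x + 12)/(√(x²+7x + 12)+x) → 7/2.
Limit = 7/2.

Final answer: 7/2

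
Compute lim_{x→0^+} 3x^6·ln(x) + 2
The product is a 0·∞ indeterminate form at x → 0⁺.
Rewrite the product as 3·ln(x) / x^(-6) and apply L'Hôpital, or use the standard hierarchy x^(-6) ≫ |ln x| as x → 0⁺.
The indeterminate product → 0, so the limit = 2.

Final answer: 2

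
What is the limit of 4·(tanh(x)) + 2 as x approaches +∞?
Evaluate the dominant behaviour as x → +∞; each term tends to a finite value or vanishes.
Limit = 6.

Final answer: 6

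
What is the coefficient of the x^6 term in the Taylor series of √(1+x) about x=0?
Expand to order 6: √(1+x) = -21·x^6/1024 + 7·x^5/256 - 5·x^4/128 + x^3/16 - x^2/8 + x/2 + 1 + O(x^7).
The coefficient of x^6 is -21/1024.

Final answer: -21/1024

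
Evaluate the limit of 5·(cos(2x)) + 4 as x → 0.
Direct substitution at x = 0 gives 9.

Final answer: 9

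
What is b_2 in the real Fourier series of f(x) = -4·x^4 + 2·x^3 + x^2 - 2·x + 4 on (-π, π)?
b_2 = (1/π) ∫_{-π}^{π} f(x)·sin(2x) dx.
Evaluate the integral (use parity and integration by parts as needed): b_2 = 5 - 2·π^2.

Final answer: 5 - 2·π^2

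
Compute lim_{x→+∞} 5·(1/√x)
Evaluate the dominant behaviour as x → +∞; each term tends to a finite value or vanishes.
Limit = 0.

Final answer: 0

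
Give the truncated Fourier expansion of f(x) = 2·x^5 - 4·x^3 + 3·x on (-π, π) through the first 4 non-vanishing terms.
(-88·π^2 + 4·π^4 + 534)·sin(x) + (-2·π^4 - 24 + 14·π^2)·sin(2·x) + (-152·π^2/27 + 466/81 + 4·π^4/3)·sin(3·x) + (-π^4 - 87/32 + 13·π^2/4)·sin(4·x)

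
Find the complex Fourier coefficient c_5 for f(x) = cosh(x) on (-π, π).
Compute the real Fourier coefficients first: a_5 = -sinh(π)/(13·π), b_5 = 0.
Then c_5 = (a_5 − i·b_5)/2 = -sinh(π)/(26·π).

Final answer: -sinh(π)/(26·π)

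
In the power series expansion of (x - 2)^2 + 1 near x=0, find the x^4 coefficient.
Expand to order 4: (x - 2)^2 + 1 = x^2 - 4·x + 5 + O(x^5).
The coefficient of x^4 is 0.

Final answer: 0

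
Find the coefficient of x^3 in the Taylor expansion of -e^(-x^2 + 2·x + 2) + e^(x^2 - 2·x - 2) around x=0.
Expand to order 3: -e^(-x^2 + 2·x + 2) + e^(x^2 - 2·x - 2) = x^3·(-10·e^(-2)/3 + 2·e^(2)/3) + x^2·(-e^(2) + 3·e^(-2)) + x·(-2·e^(2) - 2·e^(-2)) - e^(2) + e^(-2) + O(x^4).
The coefficient of x^3 is -10·e^(-2)/3 + 2·e^(2)/3.

Final answer: -10·e^(-2)/3 + 2·e^(2)/3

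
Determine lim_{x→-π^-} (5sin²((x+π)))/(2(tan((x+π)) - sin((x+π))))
Both numerator and denominator → 0 as x → -π^-; this is a 0/0 indeterminate form.
Expand each to leading order near x = -π: numerator ~ 5·(x + π)^2, denominator ~ (x + π)^3.
The limit of the ratio is -∞.

Final answer: -∞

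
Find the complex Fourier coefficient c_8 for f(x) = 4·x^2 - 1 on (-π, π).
Compute the real Fourier coefficients first: a_8 = 1/4, b_8 = 0.
Then c_8 = (a_8 − i·b_8)/2 = 1/8.

Final answer: 1/8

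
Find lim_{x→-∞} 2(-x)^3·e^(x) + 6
The product is a 0·∞ indeterminate form at x → -∞.
Rewrite the product as 2(-x)^3 / e^(-x) (an ∞/∞ form) and apply L'Hôpital, or use the standard hierarchy e^(|x|) ≫ |(-x)^3| as x → -∞.
The indeterminate product → 0, so the limit = 6.

Final answer: 6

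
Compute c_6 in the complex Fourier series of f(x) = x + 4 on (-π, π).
Compute the real Fourier coefficients first: a_6 = 0, b_6 = -1/3.
Then c_6 = (a_6 − i·b_6)/2 = i/6.

Final answer: i/6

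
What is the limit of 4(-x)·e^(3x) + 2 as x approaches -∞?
The product is a 0·∞ indeterminate form at x → -∞.
Rewrite the product as 4(-x) / e^(-3x) (an ∞/∞ form) and apply L'Hôpital, or use the standard hierarchy e^(3|x|) ≫ |(-x)| as x → -∞.
The indeterminate product → 0, so the limit = 2.

Final answer: 2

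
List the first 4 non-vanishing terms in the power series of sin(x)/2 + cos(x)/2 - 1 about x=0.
-x^3/12 - x^2/4 + x/2 - 1/2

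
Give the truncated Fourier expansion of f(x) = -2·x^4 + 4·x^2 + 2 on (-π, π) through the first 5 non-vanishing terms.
(-112 + 16·π^2)·cos(x) + (10 - 4·π^2)·cos(2·x) + (-80/27 + 16·π^2/9)·cos(3·x) + (11/8 - π^2)·cos(4·x) - 2·π^4/5 + 2 + 4·π^2/3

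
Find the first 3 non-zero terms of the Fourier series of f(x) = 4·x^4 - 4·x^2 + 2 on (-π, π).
(208 - 32·π^2)·cos(x) + (-16 + 8·π^2)·cos(2·x) - 4·π^2/3 + 2 + 4·π^4/5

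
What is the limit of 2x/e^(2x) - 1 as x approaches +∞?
The quotient is an ∞/∞ indeterminate form as x → +∞.
The exponential denominator e^(2x) dominates the polynomial numerator (e^x ≫ x as x → ∞), so the quotient → 0.
Adding the constant: 0 - 1 = -1. Limit = -1.

Final answer: -1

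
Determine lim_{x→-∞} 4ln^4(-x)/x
This is an ∞/∞ indeterminate form as x → -∞.
Compare growth rates of the dominant terms (exponentials ≫ polynomials ≫ logarithms), or apply L'Hôpital's rule; the quotient → 0.
Limit = 0.

Final answer: 0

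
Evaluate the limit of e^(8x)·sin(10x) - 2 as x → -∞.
Evaluate the dominant behaviour as x → -∞; each term tends to a finite value or vanishes.
Limit = -2.

Final answer: -2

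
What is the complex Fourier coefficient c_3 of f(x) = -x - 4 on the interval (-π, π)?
Compute the real Fourier coefficients first: a_3 = 0, b_3 = -2/3.
Then c_3 = (a_3 − i·b_3)/2 = i/3.

Final answer: i/3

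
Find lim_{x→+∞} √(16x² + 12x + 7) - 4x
As x → +∞: multiply by the conjugate to get (12x+7)/(√(16x²+12x+7)+4x); the denominator ~ 8x, so the limit is 12/8 = 3/2.
Limit = 3/2.

Final answer: 3/2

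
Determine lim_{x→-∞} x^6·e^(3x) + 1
The product is a 0·∞ indeterminate form at x → -∞.
Rewrite the product as x^6 / e^(-3x) (an ∞/∞ form) and apply L'Hôpital, or use the standard hierarchy e^(3|x|) ≫ |x^6| as x → -∞.
The indeterminate product → 0, so the limit = 1.

Final answer: 1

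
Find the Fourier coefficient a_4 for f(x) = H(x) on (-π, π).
a_4 = (1/π) ∫_{-π}^{π} f(x)·cos(4x) dx.
Evaluate the integral (use parity and integration by parts as needed): a_4 = 0.

Final answer: 0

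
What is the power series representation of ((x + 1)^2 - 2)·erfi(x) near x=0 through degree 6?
2·x^6/(5·√(π)) + 7·x^5/(15·√(π)) + 4·x^4/(3·√(π)) + 4·x^3/(3·√(π)) + 4·x^2/√(π) - 2·x/√(π)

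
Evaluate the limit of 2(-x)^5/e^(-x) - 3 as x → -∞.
The quotient is an ∞/∞ indeterminate form as x → -∞.
Compare growth rates of the dominant terms (exponentials ≫ polynomials ≫ logarithms), or apply L'Hôpital's rule; the quotient → 0.
Adding the constant: 0 - 3 = -3. Limit = -3.

Final answer: -3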